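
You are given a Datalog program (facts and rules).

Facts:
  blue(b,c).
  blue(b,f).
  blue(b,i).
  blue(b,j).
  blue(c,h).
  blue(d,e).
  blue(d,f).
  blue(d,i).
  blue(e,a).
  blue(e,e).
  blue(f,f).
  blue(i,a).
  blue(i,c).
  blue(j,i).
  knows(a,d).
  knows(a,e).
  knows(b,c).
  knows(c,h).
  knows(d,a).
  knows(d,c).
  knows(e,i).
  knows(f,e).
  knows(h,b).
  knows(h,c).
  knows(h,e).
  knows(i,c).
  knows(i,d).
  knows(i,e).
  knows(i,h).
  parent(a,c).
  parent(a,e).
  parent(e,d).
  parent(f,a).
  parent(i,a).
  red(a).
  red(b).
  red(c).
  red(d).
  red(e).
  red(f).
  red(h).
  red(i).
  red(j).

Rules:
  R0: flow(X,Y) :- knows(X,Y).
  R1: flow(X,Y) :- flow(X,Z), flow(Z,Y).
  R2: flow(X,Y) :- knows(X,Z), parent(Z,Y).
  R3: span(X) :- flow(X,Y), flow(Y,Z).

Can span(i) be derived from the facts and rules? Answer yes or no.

round 1: derive flow(a,d) via R0 from knows(a,d)
round 1: derive flow(a,e) via R0 from knows(a,e)
round 1: derive flow(b,c) via R0 from knows(b,c)
round 1: derive flow(c,h) via R0 from knows(c,h)
round 1: derive flow(d,a) via R0 from knows(d,a)
round 1: derive flow(d,c) via R0 from knows(d,c)
round 1: derive flow(e,i) via R0 from knows(e,i)
round 1: derive flow(f,e) via R0 from knows(f,e)
round 1: derive flow(h,b) via R0 from knows(h,b)
round 1: derive flow(h,c) via R0 from knows(h,c)
round 1: derive flow(h,e) via R0 from knows(h,e)
round 1: derive flow(i,c) via R0 from knows(i,c)
round 1: derive flow(i,d) via R0 from knows(i,d)
round 1: derive flow(i,e) via R0 from knows(i,e)
round 1: derive flow(i,h) via R0 from knows(i,h)
round 1: derive flow(d,e) via R2 from knows(d,a), parent(a,e)
round 1: derive flow(e,a) via R2 from knows(e,i), parent(i,a)
round 1: derive flow(f,d) via R2 from knows(f,e), parent(e,d)
round 1: derive flow(h,d) via R2 from knows(h,e), parent(e,d)
round 2: derive flow(a,a) via R1 from flow(a,d), flow(d,a)
round 2: derive flow(a,c) via R1 from flow(a,d), flow(d,c)
round 2: derive flow(a,i) via R1 from flow(a,e), flow(e,i)
round 2: derive flow(b,h) via R1 from flow(b,c), flow(c,h)
round 2: derive flow(c,b) via R1 from flow(c,h), flow(h,b)
round 2: derive flow(c,c) via R1 from flow(c,h), flow(h,c)
round 2: derive flow(c,d) via R1 from flow(c,h), flow(h,d)
round 2: derive flow(c,e) via R1 from flow(c,h), flow(h,e)
round 2: derive flow(d,d) via R1 from flow(d,a), flow(a,d)
round 2: derive flow(d,h) via R1 from flow(d,c), flow(c,h)
round 2: derive flow(d,i) via R1 from flow(d,e), flow(e,i)
round 2: derive flow(e,c) via R1 from flow(e,i), flow(i,c)
round 2: derive flow(e,d) via R1 from flow(e,a), flow(a,d)
round 2: derive flow(e,e) via R1 from flow(e,a), flow(a,e)
round 2: derive flow(e,h) via R1 from flow(e,i), flow(i,h)
round 2: derive flow(f,a) via R1 from flow(f,d), flow(d,a)
round 2: derive flow(f,c) via R1 from flow(f,d), flow(d,c)
round 2: derive flow(f,i) via R1 from flow(f,e), flow(e,i)
round 2: derive flow(h,a) via R1 from flow(h,d), flow(d,a)
round 2: derive flow(h,h) via R1 from flow(h,c), flow(c,h)
round 2: derive flow(h,i) via R1 from flow(h,e), flow(e,i)
round 2: derive flow(i,a) via R1 from flow(i,d), flow(d,a)
round 2: derive flow(i,b) via R1 from flow(i,h), flow(h,b)
round 2: derive flow(i,i) via R1 from flow(i,e), flow(e,i)
round 2: derive span(a) via R3 from flow(a,d), flow(d,a)
round 2: derive span(b) via R3 from flow(b,c), flow(c,h)
round 2: derive span(c) via R3 from flow(c,h), flow(h,b)
round 2: derive span(d) via R3 from flow(d,a), flow(a,d)
round 2: derive span(e) via R3 from flow(e,a), flow(a,d)
round 2: derive span(f) via R3 from flow(f,d), flow(d,a)
round 2: derive span(h) via R3 from flow(h,b), flow(b,c)
round 2: derive span(i) via R3 from flow(i,c), flow(c,h)
round 3: derive flow(a,b) via R1 from flow(a,c), flow(c,b)
round 3: derive flow(a,h) via R1 from flow(a,c), flow(c,h)
round 3: derive flow(b,a) via R1 from flow(b,h), flow(h,a)
round 3: derive flow(b,b) via R1 from flow(b,c), flow(c,b)
round 3: derive flow(b,d) via R1 from flow(b,c), flow(c,d)
round 3: derive flow(b,e) via R1 from flow(b,c), flow(c,e)
round 3: derive flow(b,i) via R1 from flow(b,h), flow(h,i)
round 3: derive flow(c,a) via R1 from flow(c,d), flow(d,a)
round 3: derive flow(c,i) via R1 from flow(c,d), flow(d,i)
round 3: derive flow(d,b) via R1 from flow(d,c), flow(c,b)
round 3: derive flow(e,b) via R1 from flow(e,c), flow(c,b)
round 3: derive flow(f,b) via R1 from flow(f,c), flow(c,b)
round 3: derive flow(f,h) via R1 from flow(f,c), flow(c,h)

yes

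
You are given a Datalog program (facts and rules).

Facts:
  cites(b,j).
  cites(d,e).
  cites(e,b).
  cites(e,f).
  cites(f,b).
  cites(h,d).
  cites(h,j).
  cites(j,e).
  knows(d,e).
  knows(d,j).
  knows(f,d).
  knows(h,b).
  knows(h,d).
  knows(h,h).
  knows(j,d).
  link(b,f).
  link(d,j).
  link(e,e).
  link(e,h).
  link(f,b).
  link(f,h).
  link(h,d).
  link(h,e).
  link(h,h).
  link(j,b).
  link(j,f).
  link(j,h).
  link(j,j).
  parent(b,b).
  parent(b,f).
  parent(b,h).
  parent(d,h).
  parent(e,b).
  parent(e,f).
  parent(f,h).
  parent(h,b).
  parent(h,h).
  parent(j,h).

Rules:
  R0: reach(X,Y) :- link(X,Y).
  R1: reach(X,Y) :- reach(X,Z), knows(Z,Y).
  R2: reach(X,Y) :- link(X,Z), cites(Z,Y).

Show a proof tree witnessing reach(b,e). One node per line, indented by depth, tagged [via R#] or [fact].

round 1: derive reach(b,f) via R0 from link(b,f)
round 1: derive reach(d,j) via R0 from link(d,j)
round 1: derive reach(e,e) via R0 from link(e,e)
round 1: derive reach(e,h) via R0 from link(e,h)
round 1: derive reach(f,b) via R0 from link(f,b)
round 1: derive reach(f,h) via R0 from link(f,h)
round 1: derive reach(h,d) via R0 from link(h,d)
round 1: derive reach(h,e) via R0 from link(h,e)
round 1: derive reach(h,h) via R0 from link(h,h)
round 1: derive reach(j,b) via R0 from link(j,b)
round 1: derive reach(j,f) via R0 from link(j,f)
round 1: derive reach(j,h) via R0 from link(j,h)
round 1: derive reach(j,j) via R0 from link(j,j)
round 1: derive reach(b,b) via R2 from link(b,f), cites(f,b)
round 1: derive reach(d,e) via R2 from link(d,j), cites(j,e)
round 1: derive reach(e,b) via R2 from link(e,e), cites(e,b)
round 1: derive reach(e,d) via R2 from link(e,h), cites(h,d)
round 1: derive reach(e,f) via R2 from link(e,e), cites(e,f)
round 1: derive reach(e,j) via R2 from link(e,h), cites(h,j)
round 1: derive reach(f,d) via R2 from link(f,h), cites(h,d)
round 1: derive reach(f,j) via R2 from link(f,b), cites(b,j)
round 1: derive reach(h,b) via R2 from link(h,e), cites(e,b)
round 1: derive reach(h,f) via R2 from link(h,e), cites(e,f)
round 1: derive reach(h,j) via R2 from link(h,h), cites(h,j)
round 1: derive reach(j,d) via R2 from link(j,h), cites(h,d)
round 1: derive reach(j,e) via R2 from link(j,j), cites(j,e)
round 2: derive reach(b,d) via R1 from reach(b,f), knows(f,d)
round 2: derive reach(d,d) via R1 from reach(d,j), knows(j,d)
round 2: derive reach(f,e) via R1 from reach(f,d), knows(d,e)
round 3: derive reach(b,e) via R1 from reach(b,d), knows(d,e)
round 3: derive reach(b,j) via R1 from reach(b,d), knows(d,j)

reach(b,e)  [via R1]
  reach(b,d)  [via R1]
    reach(b,f)  [via R0]
      link(b,f)  [fact]
    knows(f,d)  [fact]
  knows(d,e)  [fact]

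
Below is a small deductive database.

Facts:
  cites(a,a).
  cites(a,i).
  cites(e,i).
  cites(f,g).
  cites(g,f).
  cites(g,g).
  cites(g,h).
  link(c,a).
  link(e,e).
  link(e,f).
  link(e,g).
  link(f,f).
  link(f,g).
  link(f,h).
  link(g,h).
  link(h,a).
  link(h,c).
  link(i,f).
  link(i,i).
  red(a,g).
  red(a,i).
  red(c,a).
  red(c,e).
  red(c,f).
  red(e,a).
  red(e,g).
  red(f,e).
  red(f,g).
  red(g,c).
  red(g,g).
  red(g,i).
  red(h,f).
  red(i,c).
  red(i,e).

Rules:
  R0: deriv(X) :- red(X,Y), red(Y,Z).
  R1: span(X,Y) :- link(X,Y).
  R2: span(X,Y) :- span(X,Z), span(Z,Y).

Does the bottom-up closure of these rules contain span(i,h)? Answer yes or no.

yes

round 1: derive span(c,a) via R1 from link(c,a)
round 1: derive span(e,e) via R1 from link(e,e)
round 1: derive span(e,f) via R1 from link(e,f)
round 1: derive span(e,g) via R1 from link(e,g)
round 1: derive span(f,f) via R1 from link(f,f)
round 1: derive span(f,g) via R1 from link(f,g)
round 1: derive span(f,h) via R1 from link(f,h)
round 1: derive span(g,h) via R1 from link(g,h)
round 1: derive span(h,a) via R1 from link(h,a)
round 1: derive span(h,c) via R1 from link(h,c)
round 1: derive span(i,f) via R1 from link(i,f)
round 1: derive span(i,i) via R1 from link(i,i)
round 2: derive span(e,h) via R2 from span(e,f), span(f,h)
round 2: derive span(f,a) via R2 from span(f,h), span(h,a)
round 2: derive span(f,c) via R2 from span(f,h), span(h,c)
round 2: derive span(g,a) via R2 from span(g,h), span(h,a)
round 2: derive span(g,c) via R2 from span(g,h), span(h,c)
round 2: derive span(i,g) via R2 from span(i,f), span(f,g)
round 2: derive span(i,h) via R2 from span(i,f), span(f,h)
round 3: derive span(e,a) via R2 from span(e,f), span(f,a)
round 3: derive span(e,c) via R2 from span(e,f), span(f,c)
round 3: derive span(i,a) via R2 from span(i,f), span(f,a)
round 3: derive span(i,c) via R2 from span(i,f), span(f,c)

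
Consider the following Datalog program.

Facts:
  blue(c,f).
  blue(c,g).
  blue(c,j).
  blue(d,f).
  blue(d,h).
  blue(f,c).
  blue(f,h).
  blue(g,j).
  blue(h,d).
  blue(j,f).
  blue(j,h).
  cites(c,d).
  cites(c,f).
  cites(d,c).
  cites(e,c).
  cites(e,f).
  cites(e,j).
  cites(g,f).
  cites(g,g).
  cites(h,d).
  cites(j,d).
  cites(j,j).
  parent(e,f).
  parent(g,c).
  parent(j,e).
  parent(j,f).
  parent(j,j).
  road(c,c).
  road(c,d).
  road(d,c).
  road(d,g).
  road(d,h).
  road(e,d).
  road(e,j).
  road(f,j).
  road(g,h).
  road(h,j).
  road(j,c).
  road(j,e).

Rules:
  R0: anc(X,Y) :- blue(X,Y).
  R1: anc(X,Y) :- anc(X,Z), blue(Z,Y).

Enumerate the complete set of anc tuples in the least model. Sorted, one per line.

anc(c,c)
anc(c,d)
anc(c,f)
anc(c,g)
anc(c,h)
anc(c,j)
anc(d,c)
anc(d,d)
anc(d,f)
anc(d,g)
anc(d,h)
anc(d,j)
anc(f,c)
anc(f,d)
anc(f,f)
anc(f,g)
anc(f,h)
anc(f,j)
anc(g,c)
anc(g,d)
anc(g,f)
anc(g,g)
anc(g,h)
anc(g,j)
anc(h,c)
anc(h,d)
anc(h,f)
anc(h,g)
anc(h,h)
anc(h,j)
anc(j,c)
anc(j,d)
anc(j,f)
anc(j,g)
anc(j,h)
anc(j,j)

round 1: derive anc(c,f) via R0 from blue(c,f)
round 1: derive anc(c,g) via R0 from blue(c,g)
round 1: derive anc(c,j) via R0 from blue(c,j)
round 1: derive anc(d,f) via R0 from blue(d,f)
round 1: derive anc(d,h) via R0 from blue(d,h)
round 1: derive anc(f,c) via R0 from blue(f,c)
round 1: derive anc(f,h) via R0 from blue(f,h)
round 1: derive anc(g,j) via R0 from blue(g,j)
round 1: derive anc(h,d) via R0 from blue(h,d)
round 1: derive anc(j,f) via R0 from blue(j,f)
round 1: derive anc(j,h) via R0 from blue(j,h)
round 2: derive anc(c,c) via R1 from anc(c,f), blue(f,c)
round 2: derive anc(c,h) via R1 from anc(c,f), blue(f,h)
round 2: derive anc(d,c) via R1 from anc(d,f), blue(f,c)
round 2: derive anc(d,d) via R1 from anc(d,h), blue(h,d)
round 2: derive anc(f,d) via R1 from anc(f,h), blue(h,d)
round 2: derive anc(f,f) via R1 from anc(f,c), blue(c,f)
round 2: derive anc(f,g) via R1 from anc(f,c), blue(c,g)
round 2: derive anc(f,j) via R1 from anc(f,c), blue(c,j)
round 2: derive anc(g,f) via R1 from anc(g,j), blue(j,f)
round 2: derive anc(g,h) via R1 from anc(g,j), blue(j,h)
round 2: derive anc(h,f) via R1 from anc(h,d), blue(d,f)
round 2: derive anc(h,h) via R1 from anc(h,d), blue(d,h)
round 2: derive anc(j,c) via R1 from anc(j,f), blue(f,c)
round 2: derive anc(j,d) via R1 from anc(j,h), blue(h,d)
round 3: derive anc(c,d) via R1 from anc(c,h), blue(h,d)
round 3: derive anc(d,g) via R1 from anc(d,c), blue(c,g)
round 3: derive anc(d,j) via R1 from anc(d,c), blue(c,j)
round 3: derive anc(g,c) via R1 from anc(g,f), blue(f,c)
round 3: derive anc(g,d) via R1 from anc(g,h), blue(h,d)
round 3: derive anc(h,c) via R1 from anc(h,f), blue(f,c)
round 3: derive anc(j,g) via R1 from anc(j,c), blue(c,g)
round 3: derive anc(j,j) via R1 from anc(j,c), blue(c,j)
round 4: derive anc(g,g) via R1 from anc(g,c), blue(c,g)
round 4: derive anc(h,g) via R1 from anc(h,c), blue(c,g)
round 4: derive anc(h,j) via R1 from anc(h,c), blue(c,j)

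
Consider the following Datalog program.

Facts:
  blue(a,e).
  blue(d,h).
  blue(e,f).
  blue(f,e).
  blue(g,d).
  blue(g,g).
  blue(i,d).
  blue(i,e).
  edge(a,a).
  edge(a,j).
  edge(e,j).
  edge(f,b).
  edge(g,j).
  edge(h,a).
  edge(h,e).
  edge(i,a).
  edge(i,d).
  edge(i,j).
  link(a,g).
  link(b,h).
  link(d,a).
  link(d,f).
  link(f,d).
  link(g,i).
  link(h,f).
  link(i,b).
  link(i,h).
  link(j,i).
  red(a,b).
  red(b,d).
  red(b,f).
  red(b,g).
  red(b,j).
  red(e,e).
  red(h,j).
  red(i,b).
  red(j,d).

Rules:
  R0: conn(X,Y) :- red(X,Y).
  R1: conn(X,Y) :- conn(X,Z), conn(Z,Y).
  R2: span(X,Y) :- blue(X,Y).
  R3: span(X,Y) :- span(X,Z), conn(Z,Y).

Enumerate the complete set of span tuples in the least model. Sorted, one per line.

round 1: derive conn(a,b) via R0 from red(a,b)
round 1: derive conn(b,d) via R0 from red(b,d)
round 1: derive conn(b,f) via R0 from red(b,f)
round 1: derive conn(b,g) via R0 from red(b,g)
round 1: derive conn(b,j) via R0 from red(b,j)
round 1: derive conn(e,e) via R0 from red(e,e)
round 1: derive conn(h,j) via R0 from red(h,j)
round 1: derive conn(i,b) via R0 from red(i,b)
round 1: derive conn(j,d) via R0 from red(j,d)
round 1: derive span(a,e) via R2 from blue(a,e)
round 1: derive span(d,h) via R2 from blue(d,h)
round 1: derive span(e,f) via R2 from blue(e,f)
round 1: derive span(f,e) via R2 from blue(f,e)
round 1: derive span(g,d) via R2 from blue(g,d)
round 1: derive span(g,g) via R2 from blue(g,g)
round 1: derive span(i,d) via R2 from blue(i,d)
round 1: derive span(i,e) via R2 from blue(i,e)
round 2: derive conn(a,d) via R1 from conn(a,b), conn(b,d)
round 2: derive conn(a,f) via R1 from conn(a,b), conn(b,f)
round 2: derive conn(a,g) via R1 from conn(a,b), conn(b,g)
round 2: derive conn(a,j) via R1 from conn(a,b), conn(b,j)
round 2: derive conn(h,d) via R1 from conn(h,j), conn(j,d)
round 2: derive conn(i,d) via R1 from conn(i,b), conn(b,d)
round 2: derive conn(i,f) via R1 from conn(i,b), conn(b,f)
round 2: derive conn(i,g) via R1 from conn(i,b), conn(b,g)
round 2: derive conn(i,j) via R1 from conn(i,b), conn(b,j)
round 2: derive span(d,j) via R3 from span(d,h), conn(h,j)
round 3: derive span(d,d) via R3 from span(d,h), conn(h,d)

span(a,e)
span(d,d)
span(d,h)
span(d,j)
span(e,f)
span(f,e)
span(g,d)
span(g,g)
span(i,d)
span(i,e)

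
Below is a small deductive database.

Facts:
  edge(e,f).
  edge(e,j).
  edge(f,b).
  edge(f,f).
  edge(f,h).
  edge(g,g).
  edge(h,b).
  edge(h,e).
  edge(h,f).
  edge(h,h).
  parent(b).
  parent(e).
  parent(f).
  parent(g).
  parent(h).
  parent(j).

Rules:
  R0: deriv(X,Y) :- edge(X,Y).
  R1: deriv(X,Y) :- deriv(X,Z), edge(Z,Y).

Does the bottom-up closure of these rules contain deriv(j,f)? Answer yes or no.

no

round 1: derive deriv(e,f) via R0 from edge(e,f)
round 1: derive deriv(e,j) via R0 from edge(e,j)
round 1: derive deriv(f,b) via R0 from edge(f,b)
round 1: derive deriv(f,f) via R0 from edge(f,f)
round 1: derive deriv(f,h) via R0 from edge(f,h)
round 1: derive deriv(g,g) via R0 from edge(g,g)
round 1: derive deriv(h,b) via R0 from edge(h,b)
round 1: derive deriv(h,e) via R0 from edge(h,e)
round 1: derive deriv(h,f) via R0 from edge(h,f)
round 1: derive deriv(h,h) via R0 from edge(h,h)
round 2: derive deriv(e,b) via R1 from deriv(e,f), edge(f,b)
round 2: derive deriv(e,h) via R1 from deriv(e,f), edge(f,h)
round 2: derive deriv(f,e) via R1 from deriv(f,h), edge(h,e)
round 2: derive deriv(h,j) via R1 from deriv(h,e), edge(e,j)
round 3: derive deriv(e,e) via R1 from deriv(e,h), edge(h,e)
round 3: derive deriv(f,j) via R1 from deriv(f,e), edge(e,j)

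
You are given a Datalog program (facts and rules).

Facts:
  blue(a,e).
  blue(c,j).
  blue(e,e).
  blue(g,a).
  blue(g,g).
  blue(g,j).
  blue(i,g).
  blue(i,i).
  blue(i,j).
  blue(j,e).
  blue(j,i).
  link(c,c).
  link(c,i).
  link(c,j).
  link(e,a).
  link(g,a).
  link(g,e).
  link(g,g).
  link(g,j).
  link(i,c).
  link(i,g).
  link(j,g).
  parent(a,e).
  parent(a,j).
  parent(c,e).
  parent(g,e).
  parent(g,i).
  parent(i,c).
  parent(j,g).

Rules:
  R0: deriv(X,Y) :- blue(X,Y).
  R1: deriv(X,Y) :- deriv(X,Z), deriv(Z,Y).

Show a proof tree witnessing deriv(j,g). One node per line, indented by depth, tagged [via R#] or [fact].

deriv(j,g)  [via R1]
  deriv(j,i)  [via R0]
    blue(j,i)  [fact]
  deriv(i,g)  [via R0]
    blue(i,g)  [fact]

round 1: derive deriv(a,e) via R0 from blue(a,e)
round 1: derive deriv(c,j) via R0 from blue(c,j)
round 1: derive deriv(e,e) via R0 from blue(e,e)
round 1: derive deriv(g,a) via R0 from blue(g,a)
round 1: derive deriv(g,g) via R0 from blue(g,g)
round 1: derive deriv(g,j) via R0 from blue(g,j)
round 1: derive deriv(i,g) via R0 from blue(i,g)
round 1: derive deriv(i,i) via R0 from blue(i,i)
round 1: derive deriv(i,j) via R0 from blue(i,j)
round 1: derive deriv(j,e) via R0 from blue(j,e)
round 1: derive deriv(j,i) via R0 from blue(j,i)
round 2: derive deriv(c,e) via R1 from deriv(c,j), deriv(j,e)
round 2: derive deriv(c,i) via R1 from deriv(c,j), deriv(j,i)
round 2: derive deriv(g,e) via R1 from deriv(g,a), deriv(a,e)
round 2: derive deriv(g,i) via R1 from deriv(g,j), deriv(j,i)
round 2: derive deriv(i,a) via R1 from deriv(i,g), deriv(g,a)
round 2: derive deriv(i,e) via R1 from deriv(i,j), deriv(j,e)
round 2: derive deriv(j,g) via R1 from deriv(j,i), deriv(i,g)
round 2: derive deriv(j,j) via R1 from deriv(j,i), deriv(i,j)
round 3: derive deriv(c,a) via R1 from deriv(c,i), deriv(i,a)
round 3: derive deriv(c,g) via R1 from deriv(c,i), deriv(i,g)
round 3: derive deriv(j,a) via R1 from deriv(j,g), deriv(g,a)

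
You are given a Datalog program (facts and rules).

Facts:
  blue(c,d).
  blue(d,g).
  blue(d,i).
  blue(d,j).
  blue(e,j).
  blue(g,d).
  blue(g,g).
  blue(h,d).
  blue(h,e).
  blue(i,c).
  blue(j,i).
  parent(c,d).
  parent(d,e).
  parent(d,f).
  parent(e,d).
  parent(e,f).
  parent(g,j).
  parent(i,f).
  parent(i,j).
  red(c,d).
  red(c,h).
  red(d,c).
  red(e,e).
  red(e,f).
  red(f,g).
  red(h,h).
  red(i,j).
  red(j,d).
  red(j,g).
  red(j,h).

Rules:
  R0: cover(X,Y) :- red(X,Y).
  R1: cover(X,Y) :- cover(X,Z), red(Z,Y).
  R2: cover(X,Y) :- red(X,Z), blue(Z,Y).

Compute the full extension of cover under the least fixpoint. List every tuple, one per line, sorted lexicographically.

cover(c,c)
cover(c,d)
cover(c,e)
cover(c,f)
cover(c,g)
cover(c,h)
cover(c,i)
cover(c,j)
cover(d,c)
cover(d,d)
cover(d,h)
cover(e,c)
cover(e,d)
cover(e,e)
cover(e,f)
cover(e,g)
cover(e,h)
cover(e,j)
cover(f,c)
cover(f,d)
cover(f,g)
cover(f,h)
cover(h,c)
cover(h,d)
cover(h,e)
cover(h,f)
cover(h,g)
cover(h,h)
cover(i,c)
cover(i,d)
cover(i,g)
cover(i,h)
cover(i,i)
cover(i,j)
cover(j,c)
cover(j,d)
cover(j,e)
cover(j,f)
cover(j,g)
cover(j,h)
cover(j,i)
cover(j,j)

round 1: derive cover(c,d) via R0 from red(c,d)
round 1: derive cover(c,h) via R0 from red(c,h)
round 1: derive cover(d,c) via R0 from red(d,c)
round 1: derive cover(e,e) via R0 from red(e,e)
round 1: derive cover(e,f) via R0 from red(e,f)
round 1: derive cover(f,g) via R0 from red(f,g)
round 1: derive cover(h,h) via R0 from red(h,h)
round 1: derive cover(i,j) via R0 from red(i,j)
round 1: derive cover(j,d) via R0 from red(j,d)
round 1: derive cover(j,g) via R0 from red(j,g)
round 1: derive cover(j,h) via R0 from red(j,h)
round 1: derive cover(c,e) via R2 from red(c,h), blue(h,e)
round 1: derive cover(c,g) via R2 from red(c,d), blue(d,g)
round 1: derive cover(c,i) via R2 from red(c,d), blue(d,i)
round 1: derive cover(c,j) via R2 from red(c,d), blue(d,j)
round 1: derive cover(d,d) via R2 from red(d,c), blue(c,d)
round 1: derive cover(e,j) via R2 from red(e,e), blue(e,j)
round 1: derive cover(f,d) via R2 from red(f,g), blue(g,d)
round 1: derive cover(h,d) via R2 from red(h,h), blue(h,d)
round 1: derive cover(h,e) via R2 from red(h,h), blue(h,e)
round 1: derive cover(i,i) via R2 from red(i,j), blue(j,i)
round 1: derive cover(j,e) via R2 from red(j,h), blue(h,e)
round 1: derive cover(j,i) via R2 from red(j,d), blue(d,i)
round 1: derive cover(j,j) via R2 from red(j,d), blue(d,j)
round 2: derive cover(c,c) via R1 from cover(c,d), red(d,c)
round 2: derive cover(c,f) via R1 from cover(c,e), red(e,f)
round 2: derive cover(d,h) via R1 from cover(d,c), red(c,h)
round 2: derive cover(e,d) via R1 from cover(e,j), red(j,d)
round 2: derive cover(e,g) via R1 from cover(e,f), red(f,g)
round 2: derive cover(e,h) via R1 from cover(e,j), red(j,h)
round 2: derive cover(f,c) via R1 from cover(f,d), red(d,c)
round 2: derive cover(h,c) via R1 from cover(h,d), red(d,c)
round 2: derive cover(h,f) via R1 from cover(h,e), red(e,f)
round 2: derive cover(i,d) via R1 from cover(i,j), red(j,d)
round 2: derive cover(i,g) via R1 from cover(i,j), red(j,g)
round 2: derive cover(i,h) via R1 from cover(i,j), red(j,h)
round 2: derive cover(j,c) via R1 from cover(j,d), red(d,c)
round 2: derive cover(j,f) via R1 from cover(j,e), red(e,f)
round 3: derive cover(e,c) via R1 from cover(e,d), red(d,c)
round 3: derive cover(f,h) via R1 from cover(f,c), red(c,h)
round 3: derive cover(h,g) via R1 from cover(h,f), red(f,g)
round 3: derive cover(i,c) via R1 from cover(i,d), red(d,c)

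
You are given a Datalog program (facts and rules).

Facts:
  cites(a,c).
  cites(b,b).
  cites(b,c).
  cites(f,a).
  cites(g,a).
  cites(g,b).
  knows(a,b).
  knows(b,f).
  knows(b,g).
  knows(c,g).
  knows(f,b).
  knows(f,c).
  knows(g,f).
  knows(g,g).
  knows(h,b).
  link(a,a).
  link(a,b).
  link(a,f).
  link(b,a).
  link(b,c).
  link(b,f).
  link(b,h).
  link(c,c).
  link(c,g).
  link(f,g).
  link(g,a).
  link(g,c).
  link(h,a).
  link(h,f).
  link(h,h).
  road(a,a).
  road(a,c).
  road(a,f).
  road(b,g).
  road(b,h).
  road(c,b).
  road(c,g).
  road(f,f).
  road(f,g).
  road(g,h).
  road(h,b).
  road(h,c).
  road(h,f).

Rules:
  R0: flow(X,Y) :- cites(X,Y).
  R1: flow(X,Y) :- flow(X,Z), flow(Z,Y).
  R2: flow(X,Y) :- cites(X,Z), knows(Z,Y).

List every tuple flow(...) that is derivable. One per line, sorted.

flow(a,a)
flow(a,b)
flow(a,c)
flow(a,f)
flow(a,g)
flow(b,a)
flow(b,b)
flow(b,c)
flow(b,f)
flow(b,g)
flow(f,a)
flow(f,b)
flow(f,c)
flow(f,f)
flow(f,g)
flow(g,a)
flow(g,b)
flow(g,c)
flow(g,f)
flow(g,g)

round 1: derive flow(a,c) via R0 from cites(a,c)
round 1: derive flow(b,b) via R0 from cites(b,b)
round 1: derive flow(b,c) via R0 from cites(b,c)
round 1: derive flow(f,a) via R0 from cites(f,a)
round 1: derive flow(g,a) via R0 from cites(g,a)
round 1: derive flow(g,b) via R0 from cites(g,b)
round 1: derive flow(a,g) via R2 from cites(a,c), knows(c,g)
round 1: derive flow(b,f) via R2 from cites(b,b), knows(b,f)
round 1: derive flow(b,g) via R2 from cites(b,b), knows(b,g)
round 1: derive flow(f,b) via R2 from cites(f,a), knows(a,b)
round 1: derive flow(g,f) via R2 from cites(g,b), knows(b,f)
round 1: derive flow(g,g) via R2 from cites(g,b), knows(b,g)
round 2: derive flow(a,a) via R1 from flow(a,g), flow(g,a)
round 2: derive flow(a,b) via R1 from flow(a,g), flow(g,b)
round 2: derive flow(a,f) via R1 from flow(a,g), flow(g,f)
round 2: derive flow(b,a) via R1 from flow(b,f), flow(f,a)
round 2: derive flow(f,c) via R1 from flow(f,a), flow(a,c)
round 2: derive flow(f,f) via R1 from flow(f,b), flow(b,f)
round 2: derive flow(f,g) via R1 from flow(f,a), flow(a,g)
round 2: derive flow(g,c) via R1 from flow(g,a), flow(a,c)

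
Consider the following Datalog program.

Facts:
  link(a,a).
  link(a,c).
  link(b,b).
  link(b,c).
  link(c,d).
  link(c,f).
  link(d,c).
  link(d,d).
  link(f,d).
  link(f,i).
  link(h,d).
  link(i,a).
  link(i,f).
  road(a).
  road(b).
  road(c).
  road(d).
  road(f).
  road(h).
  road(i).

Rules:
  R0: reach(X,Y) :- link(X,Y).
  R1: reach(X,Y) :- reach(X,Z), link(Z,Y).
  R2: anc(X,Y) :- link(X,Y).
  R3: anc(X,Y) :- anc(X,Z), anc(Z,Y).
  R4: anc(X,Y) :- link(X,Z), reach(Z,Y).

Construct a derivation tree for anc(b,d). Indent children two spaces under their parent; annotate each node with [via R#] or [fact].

round 1: derive reach(a,a) via R0 from link(a,a)
round 1: derive reach(a,c) via R0 from link(a,c)
round 1: derive reach(b,b) via R0 from link(b,b)
round 1: derive reach(b,c) via R0 from link(b,c)
round 1: derive reach(c,d) via R0 from link(c,d)
round 1: derive reach(c,f) via R0 from link(c,f)
round 1: derive reach(d,c) via R0 from link(d,c)
round 1: derive reach(d,d) via R0 from link(d,d)
round 1: derive reach(f,d) via R0 from link(f,d)
round 1: derive reach(f,i) via R0 from link(f,i)
round 1: derive reach(h,d) via R0 from link(h,d)
round 1: derive reach(i,a) via R0 from link(i,a)
round 1: derive reach(i,f) via R0 from link(i,f)
round 1: derive anc(a,a) via R2 from link(a,a)
round 1: derive anc(a,c) via R2 from link(a,c)
round 1: derive anc(b,b) via R2 from link(b,b)
round 1: derive anc(b,c) via R2 from link(b,c)
round 1: derive anc(c,d) via R2 from link(c,d)
round 1: derive anc(c,f) via R2 from link(c,f)
round 1: derive anc(d,c) via R2 from link(d,c)
round 1: derive anc(d,d) via R2 from link(d,d)
round 1: derive anc(f,d) via R2 from link(f,d)
round 1: derive anc(f,i) via R2 from link(f,i)
round 1: derive anc(h,d) via R2 from link(h,d)
round 1: derive anc(i,a) via R2 from link(i,a)
round 1: derive anc(i,f) via R2 from link(i,f)
round 2: derive reach(a,d) via R1 from reach(a,c), link(c,d)
round 2: derive reach(a,f) via R1 from reach(a,c), link(c,f)
round 2: derive reach(b,d) via R1 from reach(b,c), link(c,d)
round 2: derive reach(b,f) via R1 from reach(b,c), link(c,f)
round 2: derive reach(c,c) via R1 from reach(c,d), link(d,c)
round 2: derive reach(c,i) via R1 from reach(c,f), link(f,i)
round 2: derive reach(d,f) via R1 from reach(d,c), link(c,f)
round 2: derive reach(f,a) via R1 from reach(f,i), link(i,a)
round 2: derive reach(f,c) via R1 from reach(f,d), link(d,c)
round 2: derive reach(f,f) via R1 from reach(f,i), link(i,f)
round 2: derive reach(h,c) via R1 from reach(h,d), link(d,c)
round 2: derive reach(i,c) via R1 from reach(i,a), link(a,c)
round 2: derive reach(i,d) via R1 from reach(i,f), link(f,d)
round 2: derive reach(i,i) via R1 from reach(i,f), link(f,i)
round 2: derive anc(a,d) via R3 from anc(a,c), anc(c,d)
round 2: derive anc(a,f) via R3 from anc(a,c), anc(c,f)
round 2: derive anc(b,d) via R3 from anc(b,c), anc(c,d)
round 2: derive anc(b,f) via R3 from anc(b,c), anc(c,f)
round 2: derive anc(c,c) via R3 from anc(c,d), anc(d,c)
round 2: derive anc(c,i) via R3 from anc(c,f), anc(f,i)
round 2: derive anc(d,f) via R3 from anc(d,c), anc(c,f)
round 2: derive anc(f,a) via R3 from anc(f,i), anc(i,a)
round 2: derive anc(f,c) via R3 from anc(f,d), anc(d,c)
round 2: derive anc(f,f) via R3 from anc(f,i), anc(i,f)
round 2: derive anc(h,c) via R3 from anc(h,d), anc(d,c)
round 2: derive anc(i,c) via R3 from anc(i,a), anc(a,c)
round 2: derive anc(i,d) via R3 from anc(i,f), anc(f,d)
round 2: derive anc(i,i) via R3 from anc(i,f), anc(f,i)
round 3: derive reach(a,i) via R1 from reach(a,f), link(f,i)
round 3: derive reach(b,i) via R1 from reach(b,f), link(f,i)
round 3: derive reach(c,a) via R1 from reach(c,i), link(i,a)
round 3: derive reach(d,i) via R1 from reach(d,f), link(f,i)
round 3: derive reach(h,f) via R1 from reach(h,c), link(c,f)
round 3: derive anc(a,i) via R3 from anc(a,c), anc(c,i)
round 3: derive anc(b,a) via R3 from anc(b,f), anc(f,a)
round 3: derive anc(b,i) via R3 from anc(b,c), anc(c,i)
round 3: derive anc(c,a) via R3 from anc(c,f), anc(f,a)
round 3: derive anc(d,a) via R3 from anc(d,f), anc(f,a)
round 3: derive anc(d,i) via R3 from anc(d,c), anc(c,i)
round 3: derive anc(h,f) via R3 from anc(h,c), anc(c,f)
round 3: derive anc(h,i) via R3 from anc(h,c), anc(c,i)
round 4: derive reach(b,a) via R1 from reach(b,i), link(i,a)
round 4: derive reach(d,a) via R1 from reach(d,i), link(i,a)
round 4: derive reach(h,i) via R1 from reach(h,f), link(f,i)
round 4: derive anc(h,a) via R3 from anc(h,c), anc(c,a)
round 5: derive reach(h,a) via R1 from reach(h,i), link(i,a)

anc(b,d)  [via R3]
  anc(b,c)  [via R2]
    link(b,c)  [fact]
  anc(c,d)  [via R2]
    link(c,d)  [fact]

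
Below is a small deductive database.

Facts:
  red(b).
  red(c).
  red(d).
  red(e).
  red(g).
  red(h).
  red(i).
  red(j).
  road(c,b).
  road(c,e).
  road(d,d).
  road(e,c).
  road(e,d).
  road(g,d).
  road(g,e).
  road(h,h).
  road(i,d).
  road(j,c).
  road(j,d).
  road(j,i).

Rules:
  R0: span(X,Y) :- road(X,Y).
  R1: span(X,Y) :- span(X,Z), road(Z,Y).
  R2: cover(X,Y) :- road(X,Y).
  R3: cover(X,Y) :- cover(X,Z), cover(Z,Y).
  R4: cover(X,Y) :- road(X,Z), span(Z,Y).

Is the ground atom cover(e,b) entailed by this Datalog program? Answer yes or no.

yes

round 1: derive span(c,b) via R0 from road(c,b)
round 1: derive span(c,e) via R0 from road(c,e)
round 1: derive span(d,d) via R0 from road(d,d)
round 1: derive span(e,c) via R0 from road(e,c)
round 1: derive span(e,d) via R0 from road(e,d)
round 1: derive span(g,d) via R0 from road(g,d)
round 1: derive span(g,e) via R0 from road(g,e)
round 1: derive span(h,h) via R0 from road(h,h)
round 1: derive span(i,d) via R0 from road(i,d)
round 1: derive span(j,c) via R0 from road(j,c)
round 1: derive span(j,d) via R0 from road(j,d)
round 1: derive span(j,i) via R0 from road(j,i)
round 1: derive cover(c,b) via R2 from road(c,b)
round 1: derive cover(c,e) via R2 from road(c,e)
round 1: derive cover(d,d) via R2 from road(d,d)
round 1: derive cover(e,c) via R2 from road(e,c)
round 1: derive cover(e,d) via R2 from road(e,d)
round 1: derive cover(g,d) via R2 from road(g,d)
round 1: derive cover(g,e) via R2 from road(g,e)
round 1: derive cover(h,h) via R2 from road(h,h)
round 1: derive cover(i,d) via R2 from road(i,d)
round 1: derive cover(j,c) via R2 from road(j,c)
round 1: derive cover(j,d) via R2 from road(j,d)
round 1: derive cover(j,i) via R2 from road(j,i)
round 2: derive span(c,c) via R1 from span(c,e), road(e,c)
round 2: derive span(c,d) via R1 from span(c,e), road(e,d)
round 2: derive span(e,b) via R1 from span(e,c), road(c,b)
round 2: derive span(e,e) via R1 from span(e,c), road(c,e)
round 2: derive span(g,c) via R1 from span(g,e), road(e,c)
round 2: derive span(j,b) via R1 from span(j,c), road(c,b)
round 2: derive span(j,e) via R1 from span(j,c), road(c,e)
round 2: derive cover(c,c) via R3 from cover(c,e), cover(e,c)
round 2: derive cover(c,d) via R3 from cover(c,e), cover(e,d)
round 2: derive cover(e,b) via R3 from cover(e,c), cover(c,b)
round 2: derive cover(e,e) via R3 from cover(e,c), cover(c,e)
round 2: derive cover(g,c) via R3 from cover(g,e), cover(e,c)
round 2: derive cover(j,b) via R3 from cover(j,c), cover(c,b)
round 2: derive cover(j,e) via R3 from cover(j,c), cover(c,e)
round 3: derive span(g,b) via R1 from span(g,c), road(c,b)
round 3: derive cover(g,b) via R3 from cover(g,c), cover(c,b)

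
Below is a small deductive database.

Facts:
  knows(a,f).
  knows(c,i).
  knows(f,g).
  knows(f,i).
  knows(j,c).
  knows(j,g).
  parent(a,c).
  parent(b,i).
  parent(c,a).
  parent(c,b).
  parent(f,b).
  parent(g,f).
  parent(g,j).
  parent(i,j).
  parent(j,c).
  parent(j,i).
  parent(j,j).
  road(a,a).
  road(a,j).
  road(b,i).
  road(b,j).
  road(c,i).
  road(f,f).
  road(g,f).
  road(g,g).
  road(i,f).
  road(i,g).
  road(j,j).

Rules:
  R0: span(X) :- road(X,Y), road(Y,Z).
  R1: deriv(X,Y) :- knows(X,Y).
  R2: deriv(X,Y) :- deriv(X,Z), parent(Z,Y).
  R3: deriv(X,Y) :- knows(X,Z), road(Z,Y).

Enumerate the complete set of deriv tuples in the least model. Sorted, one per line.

deriv(a,a)
deriv(a,b)
deriv(a,c)
deriv(a,f)
deriv(a,i)
deriv(a,j)
deriv(c,a)
deriv(c,b)
deriv(c,c)
deriv(c,f)
deriv(c,g)
deriv(c,i)
deriv(c,j)
deriv(f,a)
deriv(f,b)
deriv(f,c)
deriv(f,f)
deriv(f,g)
deriv(f,i)
deriv(f,j)
deriv(j,a)
deriv(j,b)
deriv(j,c)
deriv(j,f)
deriv(j,g)
deriv(j,i)
deriv(j,j)

round 1: derive deriv(a,f) via R1 from knows(a,f)
round 1: derive deriv(c,i) via R1 from knows(c,i)
round 1: derive deriv(f,g) via R1 from knows(f,g)
round 1: derive deriv(f,i) via R1 from knows(f,i)
round 1: derive deriv(j,c) via R1 from knows(j,c)
round 1: derive deriv(j,g) via R1 from knows(j,g)
round 1: derive deriv(c,f) via R3 from knows(c,i), road(i,f)
round 1: derive deriv(c,g) via R3 from knows(c,i), road(i,g)
round 1: derive deriv(f,f) via R3 from knows(f,g), road(g,f)
round 1: derive deriv(j,f) via R3 from knows(j,g), road(g,f)
round 1: derive deriv(j,i) via R3 from knows(j,c), road(c,i)
round 2: derive deriv(a,b) via R2 from deriv(a,f), parent(f,b)
round 2: derive deriv(c,b) via R2 from deriv(c,f), parent(f,b)
round 2: derive deriv(c,j) via R2 from deriv(c,g), parent(g,j)
round 2: derive deriv(f,b) via R2 from deriv(f,f), parent(f,b)
round 2: derive deriv(f,j) via R2 from deriv(f,g), parent(g,j)
round 2: derive deriv(j,a) via R2 from deriv(j,c), parent(c,a)
round 2: derive deriv(j,b) via R2 from deriv(j,c), parent(c,b)
round 2: derive deriv(j,j) via R2 from deriv(j,g), parent(g,j)
round 3: derive deriv(a,i) via R2 from deriv(a,b), parent(b,i)
round 3: derive deriv(c,c) via R2 from deriv(c,j), parent(j,c)
round 3: derive deriv(f,c) via R2 from deriv(f,j), parent(j,c)
round 4: derive deriv(a,j) via R2 from deriv(a,i), parent(i,j)
round 4: derive deriv(c,a) via R2 from deriv(c,c), parent(c,a)
round 4: derive deriv(f,a) via R2 from deriv(f,c), parent(c,a)
round 5: derive deriv(a,c) via R2 from deriv(a,j), parent(j,c)
round 6: derive deriv(a,a) via R2 from deriv(a,c), parent(c,a)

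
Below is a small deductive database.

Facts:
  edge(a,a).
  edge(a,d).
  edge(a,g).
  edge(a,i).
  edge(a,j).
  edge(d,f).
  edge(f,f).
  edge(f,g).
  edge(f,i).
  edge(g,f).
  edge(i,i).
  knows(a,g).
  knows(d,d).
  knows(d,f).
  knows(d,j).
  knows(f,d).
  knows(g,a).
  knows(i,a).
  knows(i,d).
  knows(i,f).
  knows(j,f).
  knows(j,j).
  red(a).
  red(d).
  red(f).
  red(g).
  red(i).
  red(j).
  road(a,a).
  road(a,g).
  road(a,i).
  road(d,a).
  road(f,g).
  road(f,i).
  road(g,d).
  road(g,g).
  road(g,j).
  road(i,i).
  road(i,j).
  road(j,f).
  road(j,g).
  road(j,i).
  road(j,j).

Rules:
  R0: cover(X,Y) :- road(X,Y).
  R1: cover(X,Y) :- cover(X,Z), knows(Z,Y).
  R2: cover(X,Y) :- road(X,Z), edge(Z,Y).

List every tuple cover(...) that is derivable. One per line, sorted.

round 1: derive cover(a,a) via R0 from road(a,a)
round 1: derive cover(a,g) via R0 from road(a,g)
round 1: derive cover(a,i) via R0 from road(a,i)
round 1: derive cover(d,a) via R0 from road(d,a)
round 1: derive cover(f,g) via R0 from road(f,g)
round 1: derive cover(f,i) via R0 from road(f,i)
round 1: derive cover(g,d) via R0 from road(g,d)
round 1: derive cover(g,g) via R0 from road(g,g)
round 1: derive cover(g,j) via R0 from road(g,j)
round 1: derive cover(i,i) via R0 from road(i,i)
round 1: derive cover(i,j) via R0 from road(i,j)
round 1: derive cover(j,f) via R0 from road(j,f)
round 1: derive cover(j,g) via R0 from road(j,g)
round 1: derive cover(j,i) via R0 from road(j,i)
round 1: derive cover(j,j) via R0 from road(j,j)
round 1: derive cover(a,d) via R2 from road(a,a), edge(a,d)
round 1: derive cover(a,f) via R2 from road(a,g), edge(g,f)
round 1: derive cover(a,j) via R2 from road(a,a), edge(a,j)
round 1: derive cover(d,d) via R2 from road(d,a), edge(a,d)
round 1: derive cover(d,g) via R2 from road(d,a), edge(a,g)
round 1: derive cover(d,i) via R2 from road(d,a), edge(a,i)
round 1: derive cover(d,j) via R2 from road(d,a), edge(a,j)
round 1: derive cover(f,f) via R2 from road(f,g), edge(g,f)
round 1: derive cover(g,f) via R2 from road(g,d), edge(d,f)
round 2: derive cover(d,f) via R1 from cover(d,d), knows(d,f)
round 2: derive cover(f,a) via R1 from cover(f,g), knows(g,a)
round 2: derive cover(f,d) via R1 from cover(f,f), knows(f,d)
round 2: derive cover(g,a) via R1 from cover(g,g), knows(g,a)
round 2: derive cover(i,a) via R1 from cover(i,i), knows(i,a)
round 2: derive cover(i,d) via R1 from cover(i,i), knows(i,d)
round 2: derive cover(i,f) via R1 from cover(i,i), knows(i,f)
round 2: derive cover(j,a) via R1 from cover(j,g), knows(g,a)
round 2: derive cover(j,d) via R1 from cover(j,f), knows(f,d)
round 3: derive cover(f,j) via R1 from cover(f,d), knows(d,j)
round 3: derive cover(i,g) via R1 from cover(i,a), knows(a,g)

cover(a,a)
cover(a,d)
cover(a,f)
cover(a,g)
cover(a,i)
cover(a,j)
cover(d,a)
cover(d,d)
cover(d,f)
cover(d,g)
cover(d,i)
cover(d,j)
cover(f,a)
cover(f,d)
cover(f,f)
cover(f,g)
cover(f,i)
cover(f,j)
cover(g,a)
cover(g,d)
cover(g,f)
cover(g,g)
cover(g,j)
cover(i,a)
cover(i,d)
cover(i,f)
cover(i,g)
cover(i,i)
cover(i,j)
cover(j,a)
cover(j,d)
cover(j,f)
cover(j,g)
cover(j,i)
cover(j,j)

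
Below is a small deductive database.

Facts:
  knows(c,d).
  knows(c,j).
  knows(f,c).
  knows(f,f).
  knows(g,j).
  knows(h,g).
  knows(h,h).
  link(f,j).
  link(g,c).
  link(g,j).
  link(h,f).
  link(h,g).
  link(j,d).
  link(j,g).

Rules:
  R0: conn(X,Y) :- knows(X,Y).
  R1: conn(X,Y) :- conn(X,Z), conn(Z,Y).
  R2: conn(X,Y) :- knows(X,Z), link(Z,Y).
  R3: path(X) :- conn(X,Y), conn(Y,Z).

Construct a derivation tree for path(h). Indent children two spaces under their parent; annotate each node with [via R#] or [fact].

path(h)  [via R3]
  conn(h,c)  [via R2]
    knows(h,g)  [fact]
    link(g,c)  [fact]
  conn(c,d)  [via R0]
    knows(c,d)  [fact]

round 1: derive conn(c,d) via R0 from knows(c,d)
round 1: derive conn(c,j) via R0 from knows(c,j)
round 1: derive conn(f,c) via R0 from knows(f,c)
round 1: derive conn(f,f) via R0 from knows(f,f)
round 1: derive conn(g,j) via R0 from knows(g,j)
round 1: derive conn(h,g) via R0 from knows(h,g)
round 1: derive conn(h,h) via R0 from knows(h,h)
round 1: derive conn(c,g) via R2 from knows(c,j), link(j,g)
round 1: derive conn(f,j) via R2 from knows(f,f), link(f,j)
round 1: derive conn(g,d) via R2 from knows(g,j), link(j,d)
round 1: derive conn(g,g) via R2 from knows(g,j), link(j,g)
round 1: derive conn(h,c) via R2 from knows(h,g), link(g,c)
round 1: derive conn(h,f) via R2 from knows(h,h), link(h,f)
round 1: derive conn(h,j) via R2 from knows(h,g), link(g,j)
round 2: derive conn(f,d) via R1 from conn(f,c), conn(c,d)
round 2: derive conn(f,g) via R1 from conn(f,c), conn(c,g)
round 2: derive conn(h,d) via R1 from conn(h,c), conn(c,d)
round 2: derive path(c) via R3 from conn(c,g), conn(g,d)
round 2: derive path(f) via R3 from conn(f,c), conn(c,d)
round 2: derive path(g) via R3 from conn(g,g), conn(g,d)
round 2: derive path(h) via R3 from conn(h,c), conn(c,d)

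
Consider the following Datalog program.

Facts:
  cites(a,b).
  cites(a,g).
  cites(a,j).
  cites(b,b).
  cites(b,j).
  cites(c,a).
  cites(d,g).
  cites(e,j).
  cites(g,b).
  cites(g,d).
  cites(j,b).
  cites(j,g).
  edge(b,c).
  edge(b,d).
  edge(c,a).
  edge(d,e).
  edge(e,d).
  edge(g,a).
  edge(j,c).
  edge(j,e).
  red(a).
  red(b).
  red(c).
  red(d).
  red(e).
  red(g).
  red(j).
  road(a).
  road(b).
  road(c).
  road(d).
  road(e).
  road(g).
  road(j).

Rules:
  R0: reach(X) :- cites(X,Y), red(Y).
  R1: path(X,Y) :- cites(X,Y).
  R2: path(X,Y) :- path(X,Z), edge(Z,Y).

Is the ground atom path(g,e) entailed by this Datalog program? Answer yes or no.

round 1: derive path(a,b) via R1 from cites(a,b)
round 1: derive path(a,g) via R1 from cites(a,g)
round 1: derive path(a,j) via R1 from cites(a,j)
round 1: derive path(b,b) via R1 from cites(b,b)
round 1: derive path(b,j) via R1 from cites(b,j)
round 1: derive path(c,a) via R1 from cites(c,a)
round 1: derive path(d,g) via R1 from cites(d,g)
round 1: derive path(e,j) via R1 from cites(e,j)
round 1: derive path(g,b) via R1 from cites(g,b)
round 1: derive path(g,d) via R1 from cites(g,d)
round 1: derive path(j,b) via R1 from cites(j,b)
round 1: derive path(j,g) via R1 from cites(j,g)
round 2: derive path(a,a) via R2 from path(a,g), edge(g,a)
round 2: derive path(a,c) via R2 from path(a,b), edge(b,c)
round 2: derive path(a,d) via R2 from path(a,b), edge(b,d)
round 2: derive path(a,e) via R2 from path(a,j), edge(j,e)
round 2: derive path(b,c) via R2 from path(b,b), edge(b,c)
round 2: derive path(b,d) via R2 from path(b,b), edge(b,d)
round 2: derive path(b,e) via R2 from path(b,j), edge(j,e)
round 2: derive path(d,a) via R2 from path(d,g), edge(g,a)
round 2: derive path(e,c) via R2 from path(e,j), edge(j,c)
round 2: derive path(e,e) via R2 from path(e,j), edge(j,e)
round 2: derive path(g,c) via R2 from path(g,b), edge(b,c)
round 2: derive path(g,e) via R2 from path(g,d), edge(d,e)
round 2: derive path(j,a) via R2 from path(j,g), edge(g,a)
round 2: derive path(j,c) via R2 from path(j,b), edge(b,c)
round 2: derive path(j,d) via R2 from path(j,b), edge(b,d)
round 3: derive path(b,a) via R2 from path(b,c), edge(c,a)
round 3: derive path(e,a) via R2 from path(e,c), edge(c,a)
round 3: derive path(e,d) via R2 from path(e,e), edge(e,d)
round 3: derive path(g,a) via R2 from path(g,c), edge(c,a)
round 3: derive path(j,e) via R2 from path(j,d), edge(d,e)

yes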